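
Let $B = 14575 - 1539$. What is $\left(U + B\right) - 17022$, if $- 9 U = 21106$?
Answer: $- \frac{56980}{9} \approx -6331.1$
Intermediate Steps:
$U = - \frac{21106}{9}$ ($U = \left(- \frac{1}{9}\right) 21106 = - \frac{21106}{9} \approx -2345.1$)
$B = 13036$ ($B = 14575 - 1539 = 13036$)
$\left(U + B\right) - 17022 = \left(- \frac{21106}{9} + 13036\right) - 17022 = \frac{96218}{9} - 17022 = - \frac{56980}{9}$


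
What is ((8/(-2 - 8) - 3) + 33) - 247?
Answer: -1089/5 ≈ -217.80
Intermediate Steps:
((8/(-2 - 8) - 3) + 33) - 247 = ((8/(-10) - 3) + 33) - 247 = ((-1/10*8 - 3) + 33) - 247 = ((-4/5 - 3) + 33) - 247 = (-19/5 + 33) - 247 = 146/5 - 247 = -1089/5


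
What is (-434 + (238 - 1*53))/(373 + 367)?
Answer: -249/740 ≈ -0.33649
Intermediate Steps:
(-434 + (238 - 1*53))/(373 + 367) = (-434 + (238 - 53))/740 = (-434 + 185)*(1/740) = -249*1/740 = -249/740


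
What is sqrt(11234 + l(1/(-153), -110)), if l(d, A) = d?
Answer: sqrt(29219617)/51 ≈ 105.99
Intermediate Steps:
sqrt(11234 + l(1/(-153), -110)) = sqrt(11234 + 1/(-153)) = sqrt(11234 - 1/153) = sqrt(1718801/153) = sqrt(29219617)/51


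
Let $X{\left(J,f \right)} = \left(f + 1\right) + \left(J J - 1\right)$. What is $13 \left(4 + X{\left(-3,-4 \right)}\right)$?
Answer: $117$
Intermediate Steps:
$X{\left(J,f \right)} = f + J^{2}$ ($X{\left(J,f \right)} = \left(1 + f\right) + \left(J^{2} - 1\right) = \left(1 + f\right) + \left(-1 + J^{2}\right) = f + J^{2}$)
$13 \left(4 + X{\left(-3,-4 \right)}\right) = 13 \left(4 - \left(4 - \left(-3\right)^{2}\right)\right) = 13 \left(4 + \left(-4 + 9\right)\right) = 13 \left(4 + 5\right) = 13 \cdot 9 = 117$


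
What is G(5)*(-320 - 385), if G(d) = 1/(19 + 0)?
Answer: -705/19 ≈ -37.105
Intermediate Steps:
G(d) = 1/19
G(5)*(-320 - 385) = (-320 - 385)/19 = (1/19)*(-705) = -705/19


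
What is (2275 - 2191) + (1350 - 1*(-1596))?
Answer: 3030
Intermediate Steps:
(2275 - 2191) + (1350 - 1*(-1596)) = 84 + (1350 + 1596) = 84 + 2946 = 3030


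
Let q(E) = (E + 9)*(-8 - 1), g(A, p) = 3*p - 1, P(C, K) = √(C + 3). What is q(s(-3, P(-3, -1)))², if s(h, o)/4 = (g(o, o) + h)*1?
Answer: 3969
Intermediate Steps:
P(C, K) = √(3 + C)
g(A, p) = -1 + 3*p
s(h, o) = -4 + 4*h + 12*o (s(h, o) = 4*(((-1 + 3*o) + h)*1) = 4*((-1 + h + 3*o)*1) = 4*(-1 + h + 3*o) = -4 + 4*h + 12*o)
q(E) = -81 - 9*E (q(E) = (9 + E)*(-9) = -81 - 9*E)
q(s(-3, P(-3, -1)))² = (-81 - 9*(-4 + 4*(-3) + 12*√(3 - 3)))² = (-81 - 9*(-4 - 12 + 12*√0))² = (-81 - 9*(-4 - 12 + 12*0))² = (-81 - 9*(-4 - 12 + 0))² = (-81 - 9*(-16))² = (-81 + 144)² = 63² = 3969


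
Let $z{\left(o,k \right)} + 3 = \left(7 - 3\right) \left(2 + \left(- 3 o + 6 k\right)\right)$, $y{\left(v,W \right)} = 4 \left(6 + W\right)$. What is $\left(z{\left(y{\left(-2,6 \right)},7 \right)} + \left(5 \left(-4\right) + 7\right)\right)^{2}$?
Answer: $173056$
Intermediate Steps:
$y{\left(v,W \right)} = 24 + 4 W$
$z{\left(o,k \right)} = 5 - 12 o + 24 k$ ($z{\left(o,k \right)} = -3 + \left(7 - 3\right) \left(2 + \left(- 3 o + 6 k\right)\right) = -3 + 4 \left(2 - 3 o + 6 k\right) = -3 + \left(8 - 12 o + 24 k\right) = 5 - 12 o + 24 k$)
$\left(z{\left(y{\left(-2,6 \right)},7 \right)} + \left(5 \left(-4\right) + 7\right)\right)^{2} = \left(\left(5 - 12 \left(24 + 4 \cdot 6\right) + 24 \cdot 7\right) + \left(5 \left(-4\right) + 7\right)\right)^{2} = \left(\left(5 - 12 \left(24 + 24\right) + 168\right) + \left(-20 + 7\right)\right)^{2} = \left(\left(5 - 576 + 168\right) - 13\right)^{2} = \left(-403 - 13\right)^{2} = \left(-416\right)^{2} = 173056$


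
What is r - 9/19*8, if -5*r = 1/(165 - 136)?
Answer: -10459/2755 ≈ -3.7964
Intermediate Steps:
r = -1/145 (r = -1/(5*(165 - 136)) = -⅕/29 = -⅕*1/29 = -1/145 ≈ -0.0068966)
r - 9/19*8 = -1/145 - 9/19*8 = -1/145 - 9*(1/19)*8 = -1/145 - 9*8/19 = -1/145 - 1*72/19 = -1/145 - 72/19 = -10459/2755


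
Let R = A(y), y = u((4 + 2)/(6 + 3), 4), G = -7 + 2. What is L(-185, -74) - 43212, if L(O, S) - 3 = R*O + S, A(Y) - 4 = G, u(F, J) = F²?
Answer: -43098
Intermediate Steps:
G = -5
y = 4/9 (y = ((4 + 2)/(6 + 3))² = (6/9)² = (6*(⅑))² = (⅔)² = 4/9 ≈ 0.44444)
A(Y) = -1 (A(Y) = 4 - 5 = -1)
R = -1
L(O, S) = 3 + S - O (L(O, S) = 3 + (-O + S) = 3 + (S - O) = 3 + S - O)
L(-185, -74) - 43212 = (3 - 74 - 1*(-185)) - 43212 = (3 - 74 + 185) - 43212 = 114 - 43212 = -43098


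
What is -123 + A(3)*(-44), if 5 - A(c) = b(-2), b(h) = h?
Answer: -431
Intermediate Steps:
A(c) = 7 (A(c) = 5 - 1*(-2) = 5 + 2 = 7)
-123 + A(3)*(-44) = -123 + 7*(-44) = -123 - 308 = -431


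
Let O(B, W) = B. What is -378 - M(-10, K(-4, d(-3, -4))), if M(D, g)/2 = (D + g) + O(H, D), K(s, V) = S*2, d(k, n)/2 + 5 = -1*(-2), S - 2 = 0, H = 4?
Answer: -374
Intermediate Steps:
S = 2 (S = 2 + 0 = 2)
d(k, n) = -6 (d(k, n) = -10 + 2*(-1*(-2)) = -10 + 2*2 = -10 + 4 = -6)
K(s, V) = 4 (K(s, V) = 2*2 = 4)
M(D, g) = 8 + 2*D + 2*g (M(D, g) = 2*((D + g) + 4) = 2*(4 + D + g) = 8 + 2*D + 2*g)
-378 - M(-10, K(-4, d(-3, -4))) = -378 - (8 + 2*(-10) + 2*4) = -378 - (8 - 20 + 8) = -378 - 1*(-4) = -378 + 4 = -374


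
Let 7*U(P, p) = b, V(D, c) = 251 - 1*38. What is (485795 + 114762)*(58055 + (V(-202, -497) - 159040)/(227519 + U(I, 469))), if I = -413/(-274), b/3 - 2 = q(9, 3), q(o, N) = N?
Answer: 55527540968393007/1592648 ≈ 3.4865e+10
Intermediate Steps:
V(D, c) = 213 (V(D, c) = 251 - 38 = 213)
b = 15 (b = 6 + 3*3 = 6 + 9 = 15)
I = 413/274 (I = -413*(-1/274) = 413/274 ≈ 1.5073)
U(P, p) = 15/7 (U(P, p) = (⅐)*15 = 15/7)
(485795 + 114762)*(58055 + (V(-202, -497) - 159040)/(227519 + U(I, 469))) = (485795 + 114762)*(58055 + (213 - 159040)/(227519 + 15/7)) = 600557*(58055 - 158827/1592648/7) = 600557*(58055 - 158827*7/1592648) = 600557*(58055 - 1111789/1592648) = 600557*(92460067851/1592648) = 55527540968393007/1592648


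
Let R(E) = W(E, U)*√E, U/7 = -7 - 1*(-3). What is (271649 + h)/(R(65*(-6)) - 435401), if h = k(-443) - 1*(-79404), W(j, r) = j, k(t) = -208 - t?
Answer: -21850163784/27090478543 + 19571760*I*√390/27090478543 ≈ -0.80656 + 0.014267*I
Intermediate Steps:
U = -28 (U = 7*(-7 - 1*(-3)) = 7*(-7 + 3) = 7*(-4) = -28)
R(E) = E^(3/2) (R(E) = E*√E = E^(3/2))
h = 79639 (h = (-208 - 1*(-443)) - 1*(-79404) = (-208 + 443) + 79404 = 235 + 79404 = 79639)
(271649 + h)/(R(65*(-6)) - 435401) = (271649 + 79639)/((65*(-6))^(3/2) - 435401) = 351288/((-390)^(3/2) - 435401) = 351288/(-390*I*√390 - 435401) = 351288/(-435401 - 390*I*√390)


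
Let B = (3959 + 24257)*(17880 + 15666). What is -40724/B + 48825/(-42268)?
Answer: -1444257523351/1250253012714 ≈ -1.1552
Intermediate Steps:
B = 946533936 (B = 28216*33546 = 946533936)
-40724/B + 48825/(-42268) = -40724/946533936 + 48825/(-42268) = -40724*1/946533936 + 48825*(-1/42268) = -10181/236633484 - 48825/42268 = -1444257523351/1250253012714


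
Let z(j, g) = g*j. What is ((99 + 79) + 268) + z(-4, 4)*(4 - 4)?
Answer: 446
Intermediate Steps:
((99 + 79) + 268) + z(-4, 4)*(4 - 4) = ((99 + 79) + 268) + (4*(-4))*(4 - 4) = (178 + 268) - 16*0 = 446 + 0 = 446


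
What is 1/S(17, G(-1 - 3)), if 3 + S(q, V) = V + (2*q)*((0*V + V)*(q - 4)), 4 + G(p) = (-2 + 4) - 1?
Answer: -1/1332 ≈ -0.00075075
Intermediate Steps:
G(p) = -3 (G(p) = -4 + ((-2 + 4) - 1) = -4 + (2 - 1) = -4 + 1 = -3)
S(q, V) = -3 + V + 2*V*q*(-4 + q) (S(q, V) = -3 + (V + (2*q)*((0*V + V)*(q - 4))) = -3 + (V + (2*q)*((0 + V)*(-4 + q))) = -3 + (V + (2*q)*(V*(-4 + q))) = -3 + (V + 2*V*q*(-4 + q)) = -3 + V + 2*V*q*(-4 + q))
1/S(17, G(-1 - 3)) = 1/(-3 - 3 - 8*(-3)*17 + 2*(-3)*17²) = 1/(-3 - 3 + 408 + 2*(-3)*289) = 1/(-3 - 3 + 408 - 1734) = 1/(-1332) = -1/1332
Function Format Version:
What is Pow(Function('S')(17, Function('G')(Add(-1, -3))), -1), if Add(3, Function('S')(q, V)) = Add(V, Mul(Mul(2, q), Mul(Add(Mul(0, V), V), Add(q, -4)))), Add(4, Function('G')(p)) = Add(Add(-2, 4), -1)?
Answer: Rational(-1, 1332) ≈ -0.00075075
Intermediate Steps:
Function('G')(p) = -3 (Function('G')(p) = Add(-4, Add(Add(-2, 4), -1)) = Add(-4, Add(2, -1)) = Add(-4, 1) = -3)
Function('S')(q, V) = Add(-3, V, Mul(2, V, q, Add(-4, q))) (Function('S')(q, V) = Add(-3, Add(V, Mul(Mul(2, q), Mul(Add(Mul(0, V), V), Add(q, -4))))) = Add(-3, Add(V, Mul(Mul(2, q), Mul(Add(0, V), Add(-4, q))))) = Add(-3, Add(V, Mul(Mul(2, q), Mul(V, Add(-4, q))))) = Add(-3, Add(V, Mul(2, V, q, Add(-4, q)))) = Add(-3, V, Mul(2, V, q, Add(-4, q))))
Pow(Function('S')(17, Function('G')(Add(-1, -3))), -1) = Pow(Add(-3, -3, Mul(-8, -3, 17), Mul(2, -3, Pow(17, 2))), -1) = Pow(Add(-3, -3, 408, Mul(2, -3, 289)), -1) = Pow(Add(-3, -3, 408, -1734), -1) = Pow(-1332, -1) = Rational(-1, 1332)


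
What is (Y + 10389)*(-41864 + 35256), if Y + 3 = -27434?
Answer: 112653184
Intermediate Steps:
Y = -27437 (Y = -3 - 27434 = -27437)
(Y + 10389)*(-41864 + 35256) = (-27437 + 10389)*(-41864 + 35256) = -17048*(-6608) = 112653184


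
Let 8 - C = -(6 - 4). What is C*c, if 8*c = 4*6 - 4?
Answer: 25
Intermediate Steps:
c = 5/2 (c = (4*6 - 4)/8 = (24 - 4)/8 = (⅛)*20 = 5/2 ≈ 2.5000)
C = 10 (C = 8 - (-1)*(6 - 4) = 8 - (-1)*2 = 8 - 1*(-2) = 8 + 2 = 10)
C*c = 10*(5/2) = 25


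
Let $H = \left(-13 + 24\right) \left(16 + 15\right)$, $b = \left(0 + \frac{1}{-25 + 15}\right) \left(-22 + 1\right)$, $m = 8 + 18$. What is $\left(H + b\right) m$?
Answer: $\frac{44603}{5} \approx 8920.6$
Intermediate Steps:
$m = 26$
$b = \frac{21}{10}$ ($b = \left(0 + \frac{1}{-10}\right) \left(-21\right) = \left(0 - \frac{1}{10}\right) \left(-21\right) = \left(- \frac{1}{10}\right) \left(-21\right) = \frac{21}{10} \approx 2.1$)
$H = 341$ ($H = 11 \cdot 31 = 341$)
$\left(H + b\right) m = \left(341 + \frac{21}{10}\right) 26 = \frac{3431}{10} \cdot 26 = \frac{44603}{5}$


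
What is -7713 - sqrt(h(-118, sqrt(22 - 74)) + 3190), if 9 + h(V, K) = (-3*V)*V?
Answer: -7713 - I*sqrt(38591) ≈ -7713.0 - 196.45*I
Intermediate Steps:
h(V, K) = -9 - 3*V**2 (h(V, K) = -9 + (-3*V)*V = -9 - 3*V**2)
-7713 - sqrt(h(-118, sqrt(22 - 74)) + 3190) = -7713 - sqrt((-9 - 3*(-118)**2) + 3190) = -7713 - sqrt((-9 - 3*13924) + 3190) = -7713 - sqrt((-9 - 41772) + 3190) = -7713 - sqrt(-41781 + 3190) = -7713 - sqrt(-38591) = -7713 - I*sqrt(38591)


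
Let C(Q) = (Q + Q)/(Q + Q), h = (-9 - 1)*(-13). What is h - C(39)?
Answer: 129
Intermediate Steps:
h = 130 (h = -10*(-13) = 130)
C(Q) = 1 (C(Q) = (2*Q)/((2*Q)) = (2*Q)*(1/(2*Q)) = 1)
h - C(39) = 130 - 1*1 = 130 - 1 = 129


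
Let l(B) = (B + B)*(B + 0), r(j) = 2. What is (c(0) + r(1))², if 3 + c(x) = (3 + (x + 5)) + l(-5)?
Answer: 3249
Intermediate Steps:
l(B) = 2*B² (l(B) = (2*B)*B = 2*B²)
c(x) = 55 + x (c(x) = -3 + ((3 + (x + 5)) + 2*(-5)²) = -3 + ((3 + (5 + x)) + 2*25) = -3 + ((8 + x) + 50) = -3 + (58 + x) = 55 + x)
(c(0) + r(1))² = ((55 + 0) + 2)² = (55 + 2)² = 57² = 3249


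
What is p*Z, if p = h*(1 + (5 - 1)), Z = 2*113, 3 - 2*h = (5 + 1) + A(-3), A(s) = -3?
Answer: 0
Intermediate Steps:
h = 0 (h = 3/2 - ((5 + 1) - 3)/2 = 3/2 - (6 - 3)/2 = 3/2 - ½*3 = 3/2 - 3/2 = 0)
Z = 226
p = 0 (p = 0*(1 + (5 - 1)) = 0*(1 + 4) = 0*5 = 0)
p*Z = 0*226 = 0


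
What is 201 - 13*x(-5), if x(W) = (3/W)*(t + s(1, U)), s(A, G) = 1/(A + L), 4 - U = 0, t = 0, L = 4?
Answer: 5064/25 ≈ 202.56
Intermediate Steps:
U = 4 (U = 4 - 1*0 = 4 + 0 = 4)
s(A, G) = 1/(4 + A) (s(A, G) = 1/(A + 4) = 1/(4 + A))
x(W) = 3/(5*W) (x(W) = (3/W)*(0 + 1/(4 + 1)) = (3/W)*(0 + 1/5) = (3/W)*(1/5) = 3/(5*W))
201 - 13*x(-5) = 201 - 39/(5*(-5)) = 201 - 39*(-1)/(5*5) = 201 - 13*(-3/25) = 201 + 39/25 = 5064/25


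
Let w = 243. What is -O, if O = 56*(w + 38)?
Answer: -15736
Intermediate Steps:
O = 15736 (O = 56*(243 + 38) = 56*281 = 15736)
-O = -1*15736 = -15736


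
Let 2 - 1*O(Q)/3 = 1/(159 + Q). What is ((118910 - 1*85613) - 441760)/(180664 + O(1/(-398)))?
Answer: -25847947103/11432977076 ≈ -2.2608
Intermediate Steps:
O(Q) = 6 - 3/(159 + Q)
((118910 - 1*85613) - 441760)/(180664 + O(1/(-398))) = ((118910 - 1*85613) - 441760)/(180664 + 3*(317 + 2/(-398))/(159 + 1/(-398))) = ((118910 - 85613) - 441760)/(180664 + 3*(317 + 2*(-1/398))/(159 - 1/398)) = (33297 - 441760)/(180664 + 3*(317 - 1/199)/(63281/398)) = -408463/(180664 + 3*(398/63281)*(63082/199)) = -408463/(180664 + 378492/63281) = -408463/11432977076/63281 = -408463*63281/11432977076 = -25847947103/11432977076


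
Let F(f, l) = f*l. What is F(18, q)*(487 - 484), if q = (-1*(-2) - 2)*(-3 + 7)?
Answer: 0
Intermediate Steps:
q = 0 (q = (2 - 2)*4 = 0*4 = 0)
F(18, q)*(487 - 484) = (18*0)*(487 - 484) = 0*3 = 0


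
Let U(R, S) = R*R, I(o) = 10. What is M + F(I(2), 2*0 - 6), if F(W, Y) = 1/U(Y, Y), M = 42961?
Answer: 1546597/36 ≈ 42961.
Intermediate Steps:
U(R, S) = R²
F(W, Y) = Y⁻² (F(W, Y) = 1/(Y²) = Y⁻²)
M + F(I(2), 2*0 - 6) = 42961 + (2*0 - 6)⁻² = 42961 + (0 - 6)⁻² = 42961 + (-6)⁻² = 42961 + 1/36 = 1546597/36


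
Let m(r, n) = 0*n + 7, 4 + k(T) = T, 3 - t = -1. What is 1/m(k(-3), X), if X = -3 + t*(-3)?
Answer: 1/7 ≈ 0.14286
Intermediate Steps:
t = 4 (t = 3 - 1*(-1) = 3 + 1 = 4)
k(T) = -4 + T
X = -15 (X = -3 + 4*(-3) = -3 - 12 = -15)
m(r, n) = 7 (m(r, n) = 0 + 7 = 7)
1/m(k(-3), X) = 1/7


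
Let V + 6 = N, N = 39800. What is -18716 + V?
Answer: 21078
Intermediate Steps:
V = 39794 (V = -6 + 39800 = 39794)
-18716 + V = -18716 + 39794 = 21078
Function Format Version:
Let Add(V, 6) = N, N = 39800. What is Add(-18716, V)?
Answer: 21078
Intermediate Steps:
V = 39794 (V = Add(-6, 39800) = 39794)
Add(-18716, V) = Add(-18716, 39794) = 21078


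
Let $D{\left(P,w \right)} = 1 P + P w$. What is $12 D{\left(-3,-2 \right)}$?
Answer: $36$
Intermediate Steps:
$D{\left(P,w \right)} = P + P w$
$12 D{\left(-3,-2 \right)} = 12 \left(- 3 \left(1 - 2\right)\right) = 12 \left(\left(-3\right) \left(-1\right)\right) = 12 \cdot 3 = 36$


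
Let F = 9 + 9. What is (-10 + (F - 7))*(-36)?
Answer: -36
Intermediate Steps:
F = 18
(-10 + (F - 7))*(-36) = (-10 + (18 - 7))*(-36) = (-10 + 11)*(-36) = 1*(-36) = -36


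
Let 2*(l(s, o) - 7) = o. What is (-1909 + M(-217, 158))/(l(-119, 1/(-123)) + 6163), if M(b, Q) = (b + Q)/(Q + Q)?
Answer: -74206269/239815402 ≈ -0.30943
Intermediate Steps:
l(s, o) = 7 + o/2
M(b, Q) = (Q + b)/(2*Q) (M(b, Q) = (Q + b)/((2*Q)) = (Q + b)*(1/(2*Q)) = (Q + b)/(2*Q))
(-1909 + M(-217, 158))/(l(-119, 1/(-123)) + 6163) = (-1909 + (½)*(158 - 217)/158)/((7 + (½)/(-123)) + 6163) = (-1909 + (½)*(1/158)*(-59))/((7 + (½)*(-1/123)) + 6163) = (-1909 - 59/316)/((7 - 1/246) + 6163) = -603303/(316*(1721/246 + 6163)) = -603303/(316*1517819/246) = -603303/316*246/1517819 = -74206269/239815402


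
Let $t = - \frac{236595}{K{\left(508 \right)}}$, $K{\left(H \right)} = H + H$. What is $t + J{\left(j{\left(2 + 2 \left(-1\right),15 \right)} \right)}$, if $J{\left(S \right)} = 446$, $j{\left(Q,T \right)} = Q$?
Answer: $\frac{216541}{1016} \approx 213.13$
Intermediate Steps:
$K{\left(H \right)} = 2 H$
$t = - \frac{236595}{1016}$ ($t = - \frac{236595}{2 \cdot 508} = - \frac{236595}{1016} \approx -232.87$)
$t + J{\left(j{\left(2 + 2 \left(-1\right),15 \right)} \right)} = - \frac{236595}{1016} + 446 = \frac{216541}{1016}$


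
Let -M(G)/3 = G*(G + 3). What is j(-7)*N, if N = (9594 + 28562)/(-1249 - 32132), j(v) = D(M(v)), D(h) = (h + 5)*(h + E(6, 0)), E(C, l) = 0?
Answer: -84401072/11127 ≈ -7585.3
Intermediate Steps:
M(G) = -3*G*(3 + G) (M(G) = -3*G*(G + 3) = -3*G*(3 + G))
D(h) = h*(5 + h) (D(h) = (h + 5)*(h + 0) = (5 + h)*h = h*(5 + h))
j(v) = -3*v*(3 + v)*(5 - 3*v*(3 + v)) (j(v) = (-3*v*(3 + v))*(5 - 3*v*(3 + v)) = -3*v*(3 + v)*(5 - 3*v*(3 + v)))
N = -38156/33381 (N = 38156/(-33381) = 38156*(-1/33381) = -38156/33381 ≈ -1.1430)
j(-7)*N = (3*(-7)*(-5 + 3*(-7)*(3 - 7))*(3 - 7))*(-38156/33381) = (3*(-7)*(-5 + 3*(-7)*(-4))*(-4))*(-38156/33381) = (3*(-7)*(-5 + 84)*(-4))*(-38156/33381) = (3*(-7)*79*(-4))*(-38156/33381) = 6636*(-38156/33381) = -84401072/11127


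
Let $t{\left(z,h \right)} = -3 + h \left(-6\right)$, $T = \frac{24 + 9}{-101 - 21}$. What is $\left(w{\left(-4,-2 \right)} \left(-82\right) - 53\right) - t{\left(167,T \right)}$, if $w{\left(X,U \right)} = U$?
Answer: $\frac{6855}{61} \approx 112.38$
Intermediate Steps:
$T = - \frac{33}{122}$ ($T = \frac{33}{-122} = 33 \left(- \frac{1}{122}\right) = - \frac{33}{122} \approx -0.27049$)
$t{\left(z,h \right)} = -3 - 6 h$
$\left(w{\left(-4,-2 \right)} \left(-82\right) - 53\right) - t{\left(167,T \right)} = \left(\left(-2\right) \left(-82\right) - 53\right) - \left(-3 - - \frac{99}{61}\right) = \left(164 - 53\right) - \left(-3 + \frac{99}{61}\right) = 111 - - \frac{84}{61} = 111 + \frac{84}{61} = \frac{6855}{61}$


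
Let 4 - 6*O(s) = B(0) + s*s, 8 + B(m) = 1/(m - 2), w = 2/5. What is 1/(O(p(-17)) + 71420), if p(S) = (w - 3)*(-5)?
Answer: 12/856727 ≈ 1.4007e-5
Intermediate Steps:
w = ⅖ (w = 2*(⅕) = ⅖ ≈ 0.40000)
B(m) = -8 + 1/(-2 + m) (B(m) = -8 + 1/(m - 2) = -8 + 1/(-2 + m))
p(S) = 13 (p(S) = (⅖ - 3)*(-5) = -13/5*(-5) = 13)
O(s) = 25/12 - s²/6 (O(s) = ⅔ - ((17 - 8*0)/(-2 + 0) + s*s)/6 = ⅔ - ((17 + 0)/(-2) + s²)/6 = ⅔ - (-½*17 + s²)/6 = ⅔ - (-17/2 + s²)/6 = ⅔ + (17/12 - s²/6) = 25/12 - s²/6)
1/(O(p(-17)) + 71420) = 1/((25/12 - ⅙*13²) + 71420) = 1/((25/12 - ⅙*169) + 71420) = 1/((25/12 - 169/6) + 71420) = 1/(-313/12 + 71420) = 1/(856727/12) = 12/856727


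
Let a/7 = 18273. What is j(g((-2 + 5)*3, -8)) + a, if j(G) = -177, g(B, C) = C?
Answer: 127734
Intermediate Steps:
a = 127911 (a = 7*18273 = 127911)
j(g((-2 + 5)*3, -8)) + a = -177 + 127911 = 127734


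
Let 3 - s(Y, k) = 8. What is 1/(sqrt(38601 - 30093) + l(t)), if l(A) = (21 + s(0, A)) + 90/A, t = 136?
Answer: -77044/38057303 + 9248*sqrt(2127)/38057303 ≈ 0.0091827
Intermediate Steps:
s(Y, k) = -5 (s(Y, k) = 3 - 1*8 = 3 - 8 = -5)
l(A) = 16 + 90/A (l(A) = (21 - 5) + 90/A = 16 + 90/A)
1/(sqrt(38601 - 30093) + l(t)) = 1/(sqrt(38601 - 30093) + (16 + 90/136)) = 1/(sqrt(8508) + (16 + 90*(1/136))) = 1/(2*sqrt(2127) + (16 + 45/68)) = 1/(2*sqrt(2127) + 1133/68) = 1/(1133/68 + 2*sqrt(2127))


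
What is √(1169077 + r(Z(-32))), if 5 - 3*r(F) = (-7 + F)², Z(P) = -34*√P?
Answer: √(10632537 - 5712*I*√2)/3 ≈ 1086.9 - 0.41289*I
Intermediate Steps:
r(F) = 5/3 - (-7 + F)²/3
√(1169077 + r(Z(-32))) = √(1169077 + (5/3 - (-7 - 136*I*√2)²/3)) = √(3507236/3 - (-7 - 136*I*√2)²/3)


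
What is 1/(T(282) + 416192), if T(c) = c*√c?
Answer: 52024/21649169387 - 141*√282/86596677548 ≈ 2.3757e-6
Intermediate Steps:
T(c) = c^(3/2)
1/(T(282) + 416192) = 1/(282^(3/2) + 416192) = 1/(282*√282 + 416192) = 1/(416192 + 282*√282)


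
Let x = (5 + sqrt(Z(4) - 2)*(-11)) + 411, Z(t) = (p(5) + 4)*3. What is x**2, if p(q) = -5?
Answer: 172451 - 9152*I*sqrt(5) ≈ 1.7245e+5 - 20465.0*I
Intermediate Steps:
Z(t) = -3 (Z(t) = (-5 + 4)*3 = -1*3 = -3)
x = 416 - 11*I*sqrt(5) (x = (5 + sqrt(-3 - 2)*(-11)) + 411 = (5 + sqrt(-5)*(-11)) + 411 = (5 + (I*sqrt(5))*(-11)) + 411 = (5 - 11*I*sqrt(5)) + 411 = 416 - 11*I*sqrt(5) ≈ 416.0 - 24.597*I)
x**2 = (416 - 11*I*sqrt(5))**2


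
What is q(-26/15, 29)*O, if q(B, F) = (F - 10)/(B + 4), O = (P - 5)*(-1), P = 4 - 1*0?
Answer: 285/34 ≈ 8.3824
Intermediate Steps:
P = 4 (P = 4 + 0 = 4)
O = 1 (O = (4 - 5)*(-1) = -1*(-1) = 1)
q(B, F) = (-10 + F)/(4 + B)
q(-26/15, 29)*O = ((-10 + 29)/(4 - 26/15))*1 = (19/(4 - 26*1/15))*1 = (19/(4 - 26/15))*1 = (19/(34/15))*1 = ((15/34)*19)*1 = (285/34)*1 = 285/34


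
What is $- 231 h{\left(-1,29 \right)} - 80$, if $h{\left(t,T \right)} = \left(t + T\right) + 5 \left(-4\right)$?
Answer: $-1928$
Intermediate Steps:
$h{\left(t,T \right)} = -20 + T + t$ ($h{\left(t,T \right)} = \left(T + t\right) - 20 = -20 + T + t$)
$- 231 h{\left(-1,29 \right)} - 80 = - 231 \left(-20 + 29 - 1\right) - 80 = \left(-231\right) 8 - 80 = -1848 - 80 = -1928$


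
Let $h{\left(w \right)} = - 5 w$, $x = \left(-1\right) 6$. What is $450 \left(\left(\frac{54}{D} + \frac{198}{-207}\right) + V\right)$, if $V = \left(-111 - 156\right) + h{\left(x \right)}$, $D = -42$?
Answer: $- \frac{17333100}{161} \approx -1.0766 \cdot 10^{5}$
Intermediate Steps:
$x = -6$
$V = -237$ ($V = \left(-111 - 156\right) - -30 = -267 + 30 = -237$)
$450 \left(\left(\frac{54}{D} + \frac{198}{-207}\right) + V\right) = 450 \left(\left(\frac{54}{-42} + \frac{198}{-207}\right) - 237\right) = 450 \left(\left(54 \left(- \frac{1}{42}\right) + 198 \left(- \frac{1}{207}\right)\right) - 237\right) = 450 \left(\left(- \frac{9}{7} - \frac{22}{23}\right) - 237\right) = 450 \left(- \frac{361}{161} - 237\right) = 450 \left(- \frac{38518}{161}\right) = - \frac{17333100}{161}$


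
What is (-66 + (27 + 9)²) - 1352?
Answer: -122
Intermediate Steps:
(-66 + (27 + 9)²) - 1352 = (-66 + 36²) - 1352 = (-66 + 1296) - 1352 = 1230 - 1352 = -122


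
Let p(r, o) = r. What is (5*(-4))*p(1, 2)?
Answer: -20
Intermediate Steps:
(5*(-4))*p(1, 2) = (5*(-4))*1 = -20*1 = -20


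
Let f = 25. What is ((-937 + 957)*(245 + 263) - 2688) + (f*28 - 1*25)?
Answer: 8147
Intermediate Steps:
((-937 + 957)*(245 + 263) - 2688) + (f*28 - 1*25) = ((-937 + 957)*(245 + 263) - 2688) + (25*28 - 1*25) = (20*508 - 2688) + (700 - 25) = (10160 - 2688) + 675 = 7472 + 675 = 8147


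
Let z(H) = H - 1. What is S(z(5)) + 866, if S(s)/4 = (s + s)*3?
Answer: 962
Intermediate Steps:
z(H) = -1 + H
S(s) = 24*s (S(s) = 4*((s + s)*3) = 4*((2*s)*3) = 4*(6*s) = 24*s)
S(z(5)) + 866 = 24*(-1 + 5) + 866 = 24*4 + 866 = 96 + 866 = 962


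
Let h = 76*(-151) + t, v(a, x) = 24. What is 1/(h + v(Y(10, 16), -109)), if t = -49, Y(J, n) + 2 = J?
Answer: -1/11501 ≈ -8.6949e-5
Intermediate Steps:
Y(J, n) = -2 + J
h = -11525 (h = 76*(-151) - 49 = -11476 - 49 = -11525)
1/(h + v(Y(10, 16), -109)) = 1/(-11525 + 24) = 1/(-11501) = -1/11501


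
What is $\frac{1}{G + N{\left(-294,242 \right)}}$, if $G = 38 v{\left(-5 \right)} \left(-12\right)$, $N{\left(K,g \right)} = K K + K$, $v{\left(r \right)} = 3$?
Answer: $\frac{1}{84774} \approx 1.1796 \cdot 10^{-5}$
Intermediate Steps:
$N{\left(K,g \right)} = K + K^{2}$ ($N{\left(K,g \right)} = K^{2} + K = K + K^{2}$)
$G = -1368$ ($G = 38 \cdot 3 \left(-12\right) = 114 \left(-12\right) = -1368$)
$\frac{1}{G + N{\left(-294,242 \right)}} = \frac{1}{-1368 - 294 \left(1 - 294\right)} = \frac{1}{-1368 - -86142} = \frac{1}{-1368 + 86142} = \frac{1}{84774}$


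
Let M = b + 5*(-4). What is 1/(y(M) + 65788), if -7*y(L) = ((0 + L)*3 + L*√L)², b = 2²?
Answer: 809039/53441608900 + 2688*I/13360402225 ≈ 1.5139e-5 + 2.0119e-7*I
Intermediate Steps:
b = 4
M = -16 (M = 4 + 5*(-4) = 4 - 20 = -16)
y(L) = -(L^(3/2) + 3*L)²/7 (y(L) = -((0 + L)*3 + L*√L)²/7 = -(L*3 + L^(3/2))²/7 = -(3*L + L^(3/2))²/7 = -(L^(3/2) + 3*L)²/7)
1/(y(M) + 65788) = 1/(-((-16)^(3/2) + 3*(-16))²/7 + 65788) = 1/(-(-64*I - 48)²/7 + 65788) = 1/(-(-48 - 64*I)²/7 + 65788) = 1/(65788 - (-48 - 64*I)²/7)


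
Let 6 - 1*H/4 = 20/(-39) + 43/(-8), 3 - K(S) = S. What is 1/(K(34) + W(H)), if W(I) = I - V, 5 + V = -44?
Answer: 78/5113 ≈ 0.015255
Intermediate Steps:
V = -49 (V = -5 - 44 = -49)
K(S) = 3 - S
H = 3709/78 (H = 24 - 4*(20/(-39) + 43/(-8)) = 24 - 4*(20*(-1/39) + 43*(-⅛)) = 24 - 4*(-20/39 - 43/8) = 24 - 4*(-1837/312) = 24 + 1837/78 = 3709/78 ≈ 47.551)
W(I) = 49 + I (W(I) = I - 1*(-49) = I + 49 = 49 + I)
1/(K(34) + W(H)) = 1/((3 - 1*34) + (49 + 3709/78)) = 1/((3 - 34) + 7531/78) = 1/(-31 + 7531/78) = 1/(5113/78) = 78/5113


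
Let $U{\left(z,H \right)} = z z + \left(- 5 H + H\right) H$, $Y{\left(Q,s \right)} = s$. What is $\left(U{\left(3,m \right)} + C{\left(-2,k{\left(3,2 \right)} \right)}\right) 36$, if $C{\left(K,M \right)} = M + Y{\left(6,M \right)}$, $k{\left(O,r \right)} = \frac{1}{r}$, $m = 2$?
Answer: $-216$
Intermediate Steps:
$C{\left(K,M \right)} = 2 M$ ($C{\left(K,M \right)} = M + M = 2 M$)
$U{\left(z,H \right)} = z^{2} - 4 H^{2}$ ($U{\left(z,H \right)} = z^{2} + - 4 H H = z^{2} - 4 H^{2}$)
$\left(U{\left(3,m \right)} + C{\left(-2,k{\left(3,2 \right)} \right)}\right) 36 = \left(\left(3^{2} - 4 \cdot 2^{2}\right) + \frac{2}{2}\right) 36 = \left(\left(9 - 16\right) + 2 \cdot \frac{1}{2}\right) 36 = \left(\left(9 - 16\right) + 1\right) 36 = \left(-7 + 1\right) 36 = \left(-6\right) 36 = -216$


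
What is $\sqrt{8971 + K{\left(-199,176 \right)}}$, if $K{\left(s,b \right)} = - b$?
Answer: $\sqrt{8795} \approx 93.782$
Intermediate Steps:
$\sqrt{8971 + K{\left(-199,176 \right)}} = \sqrt{8971 - 176} = \sqrt{8795}$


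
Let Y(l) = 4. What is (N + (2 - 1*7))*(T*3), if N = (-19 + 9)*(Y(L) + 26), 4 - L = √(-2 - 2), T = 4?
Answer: -3660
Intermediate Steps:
L = 4 - 2*I (L = 4 - √(-2 - 2) = 4 - √(-4) = 4 - 2*I ≈ 4.0 - 2.0*I)
N = -300 (N = (-19 + 9)*(4 + 26) = -10*30 = -300)
(N + (2 - 1*7))*(T*3) = (-300 + (2 - 1*7))*(4*3) = (-300 + (2 - 7))*12 = (-300 - 5)*12 = -305*12 = -3660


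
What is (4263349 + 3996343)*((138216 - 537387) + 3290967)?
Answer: 23885344286832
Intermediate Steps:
(4263349 + 3996343)*((138216 - 537387) + 3290967) = 8259692*(-399171 + 3290967) = 8259692*2891796 = 23885344286832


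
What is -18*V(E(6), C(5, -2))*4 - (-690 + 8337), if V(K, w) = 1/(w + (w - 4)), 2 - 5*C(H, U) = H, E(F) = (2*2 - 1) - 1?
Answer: -99231/13 ≈ -7633.2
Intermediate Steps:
E(F) = 2 (E(F) = (4 - 1) - 1 = 3 - 1 = 2)
C(H, U) = 2/5 - H/5
V(K, w) = 1/(-4 + 2*w) (V(K, w) = 1/(w + (-4 + w)) = 1/(-4 + 2*w))
-18*V(E(6), C(5, -2))*4 - (-690 + 8337) = -9/(-2 + (2/5 - 1/5*5))*4 - (-690 + 8337) = -9/(-2 + (2/5 - 1))*4 - 1*7647 = -9/(-2 - 3/5)*4 - 7647 = -9/(-13/5)*4 - 7647 = -9*(-5)/13*4 - 7647 = -18*(-5/26)*4 - 7647 = (45/13)*4 - 7647 = 180/13 - 7647 = -99231/13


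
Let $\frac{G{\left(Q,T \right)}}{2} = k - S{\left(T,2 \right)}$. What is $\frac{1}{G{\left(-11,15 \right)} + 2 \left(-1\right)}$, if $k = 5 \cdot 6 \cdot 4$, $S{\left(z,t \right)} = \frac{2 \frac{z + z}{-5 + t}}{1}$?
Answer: $\frac{1}{278} \approx 0.0035971$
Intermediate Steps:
$S{\left(z,t \right)} = \frac{4 z}{-5 + t}$ ($S{\left(z,t \right)} = 2 \frac{2 z}{-5 + t} 1 = \frac{4 z}{-5 + t} 1 = \frac{4 z}{-5 + t}$)
$k = 120$ ($k = 30 \cdot 4 = 120$)
$G{\left(Q,T \right)} = 240 + \frac{8 T}{3}$ ($G{\left(Q,T \right)} = 2 \left(120 - \frac{4 T}{-5 + 2}\right) = 2 \left(120 - \frac{4 T}{-3}\right) = 2 \left(120 - 4 T \left(- \frac{1}{3}\right)\right) = 2 \left(120 - - \frac{4 T}{3}\right) = 2 \left(120 + \frac{4 T}{3}\right) = 240 + \frac{8 T}{3}$)
$\frac{1}{G{\left(-11,15 \right)} + 2 \left(-1\right)} = \frac{1}{\left(240 + \frac{8}{3} \cdot 15\right) + 2 \left(-1\right)} = \frac{1}{\left(240 + 40\right) - 2} = \frac{1}{280 - 2} = \frac{1}{278}$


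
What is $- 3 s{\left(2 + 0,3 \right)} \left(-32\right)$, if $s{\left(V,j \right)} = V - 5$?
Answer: $-288$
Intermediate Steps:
$s{\left(V,j \right)} = -5 + V$
$- 3 s{\left(2 + 0,3 \right)} \left(-32\right) = - 3 \left(-5 + \left(2 + 0\right)\right) \left(-32\right) = - 3 \left(-5 + 2\right) \left(-32\right) = \left(-3\right) \left(-3\right) \left(-32\right) = 9 \left(-32\right) = -288$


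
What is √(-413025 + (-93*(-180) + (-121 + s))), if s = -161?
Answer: 3*I*√44063 ≈ 629.74*I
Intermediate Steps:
√(-413025 + (-93*(-180) + (-121 + s))) = √(-413025 + (-93*(-180) + (-121 - 161))) = √(-413025 + (16740 - 282)) = √(-413025 + 16458) = √(-396567) = 3*I*√44063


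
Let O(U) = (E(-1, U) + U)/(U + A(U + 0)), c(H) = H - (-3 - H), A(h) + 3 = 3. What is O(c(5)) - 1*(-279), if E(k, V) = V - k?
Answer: 3654/13 ≈ 281.08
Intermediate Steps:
A(h) = 0 (A(h) = -3 + 3 = 0)
c(H) = 3 + 2*H (c(H) = H + (3 + H) = 3 + 2*H)
O(U) = (1 + 2*U)/U (O(U) = ((U - 1*(-1)) + U)/(U + 0) = ((U + 1) + U)/U = ((1 + U) + U)/U = (1 + 2*U)/U)
O(c(5)) - 1*(-279) = (2 + 1/(3 + 2*5)) - 1*(-279) = (2 + 1/(3 + 10)) + 279 = (2 + 1/13) + 279 = 27/13 + 279 = 3654/13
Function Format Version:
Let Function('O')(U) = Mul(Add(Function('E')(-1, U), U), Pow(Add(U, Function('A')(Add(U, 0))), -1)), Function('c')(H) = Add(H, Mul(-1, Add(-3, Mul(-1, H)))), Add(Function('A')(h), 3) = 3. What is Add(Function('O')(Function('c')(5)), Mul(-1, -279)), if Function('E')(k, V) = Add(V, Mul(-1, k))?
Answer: Rational(3654, 13) ≈ 281.08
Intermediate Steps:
Function('A')(h) = 0 (Function('A')(h) = Add(-3, 3) = 0)
Function('c')(H) = Add(3, Mul(2, H)) (Function('c')(H) = Add(H, Add(3, H)) = Add(3, Mul(2, H)))
Function('O')(U) = Mul(Pow(U, -1), Add(1, Mul(2, U))) (Function('O')(U) = Mul(Add(Add(U, Mul(-1, -1)), U), Pow(Add(U, 0), -1)) = Mul(Add(Add(U, 1), U), Pow(U, -1)) = Mul(Add(Add(1, U), U), Pow(U, -1)) = Mul(Add(1, Mul(2, U)), Pow(U, -1)) = Mul(Pow(U, -1), Add(1, Mul(2, U))))
Add(Function('O')(Function('c')(5)), Mul(-1, -279)) = Add(Add(2, Pow(Add(3, Mul(2, 5)), -1)), Mul(-1, -279)) = Add(Add(2, Pow(Add(3, 10), -1)), 279) = Add(Add(2, Pow(13, -1)), 279) = Add(Add(2, Rational(1, 13)), 279) = Add(Rational(27, 13), 279) = Rational(3654, 13)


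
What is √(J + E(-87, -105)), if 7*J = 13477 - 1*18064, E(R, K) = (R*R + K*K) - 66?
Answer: 3*√97307/7 ≈ 133.69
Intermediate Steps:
E(R, K) = -66 + K² + R² (E(R, K) = (R² + K²) - 66 = (K² + R²) - 66 = -66 + K² + R²)
J = -4587/7 (J = (13477 - 1*18064)/7 = (13477 - 18064)/7 = (⅐)*(-4587) = -4587/7 ≈ -655.29)
√(J + E(-87, -105)) = √(-4587/7 + (-66 + (-105)² + (-87)²)) = √(-4587/7 + (-66 + 11025 + 7569)) = √(-4587/7 + 18528) = √(125109/7) = 3*√97307/7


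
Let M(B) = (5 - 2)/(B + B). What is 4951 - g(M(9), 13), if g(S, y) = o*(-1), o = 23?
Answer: 4974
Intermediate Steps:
M(B) = 3/(2*B) (M(B) = 3/((2*B)) = 3*(1/(2*B)) = 3/(2*B))
g(S, y) = -23 (g(S, y) = 23*(-1) = -23)
4951 - g(M(9), 13) = 4951 - 1*(-23) = 4951 + 23 = 4974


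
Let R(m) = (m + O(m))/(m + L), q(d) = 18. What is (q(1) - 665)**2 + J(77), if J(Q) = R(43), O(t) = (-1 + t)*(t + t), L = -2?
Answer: 17166624/41 ≈ 4.1870e+5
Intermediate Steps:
O(t) = 2*t*(-1 + t) (O(t) = (-1 + t)*(2*t) = 2*t*(-1 + t))
R(m) = (m + 2*m*(-1 + m))/(-2 + m) (R(m) = (m + 2*m*(-1 + m))/(m - 2) = (m + 2*m*(-1 + m))/(-2 + m))
J(Q) = 3655/41 (J(Q) = 43*(-1 + 2*43)/(-2 + 43) = 43*(-1 + 86)/41 = 43*(1/41)*85 = 3655/41)
(q(1) - 665)**2 + J(77) = (18 - 665)**2 + 3655/41 = (-647)**2 + 3655/41 = 418609 + 3655/41 = 17166624/41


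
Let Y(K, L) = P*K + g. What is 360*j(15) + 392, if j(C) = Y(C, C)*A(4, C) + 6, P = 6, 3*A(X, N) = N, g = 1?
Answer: 166352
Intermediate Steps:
A(X, N) = N/3
Y(K, L) = 1 + 6*K (Y(K, L) = 6*K + 1 = 1 + 6*K)
j(C) = 6 + C*(1 + 6*C)/3 (j(C) = (1 + 6*C)*(C/3) + 6 = C*(1 + 6*C)/3 + 6 = 6 + C*(1 + 6*C)/3)
360*j(15) + 392 = 360*(6 + (⅓)*15*(1 + 6*15)) + 392 = 360*(6 + (⅓)*15*(1 + 90)) + 392 = 360*(6 + (⅓)*15*91) + 392 = 360*(6 + 455) + 392 = 360*461 + 392 = 165960 + 392 = 166352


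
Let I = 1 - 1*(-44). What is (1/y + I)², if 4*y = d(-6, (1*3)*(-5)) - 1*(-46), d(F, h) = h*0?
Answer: 1075369/529 ≈ 2032.8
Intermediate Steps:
I = 45 (I = 1 + 44 = 45)
d(F, h) = 0
y = 23/2 (y = (0 - 1*(-46))/4 = (0 + 46)/4 = (¼)*46 = 23/2 ≈ 11.500)
(1/y + I)² = (1/(23/2) + 45)² = (2/23 + 45)² = (1037/23)² = 1075369/529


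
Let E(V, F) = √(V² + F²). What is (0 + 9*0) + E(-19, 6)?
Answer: √397 ≈ 19.925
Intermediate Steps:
E(V, F) = √(F² + V²)
(0 + 9*0) + E(-19, 6) = (0 + 9*0) + √(6² + (-19)²) = (0 + 0) + √(36 + 361) = 0 + √397 = √397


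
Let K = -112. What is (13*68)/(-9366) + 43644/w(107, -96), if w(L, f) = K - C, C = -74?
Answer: -102200824/88977 ≈ -1148.6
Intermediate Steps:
w(L, f) = -38 (w(L, f) = -112 - 1*(-74) = -112 + 74 = -38)
(13*68)/(-9366) + 43644/w(107, -96) = (13*68)/(-9366) + 43644/(-38) = 884*(-1/9366) + 43644*(-1/38) = -442/4683 - 21822/19 = -102200824/88977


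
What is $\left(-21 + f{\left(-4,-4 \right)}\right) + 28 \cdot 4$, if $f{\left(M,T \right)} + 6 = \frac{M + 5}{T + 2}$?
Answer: $\frac{169}{2} \approx 84.5$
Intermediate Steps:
$f{\left(M,T \right)} = -6 + \frac{5 + M}{2 + T}$ ($f{\left(M,T \right)} = -6 + \frac{M + 5}{T + 2} = -6 + \frac{5 + M}{2 + T}$)
$\left(-21 + f{\left(-4,-4 \right)}\right) + 28 \cdot 4 = \left(-21 + \frac{-7 - 4 - -24}{2 - 4}\right) + 28 \cdot 4 = \left(-21 + \frac{-7 - 4 + 24}{-2}\right) + 112 = \left(-21 - \frac{13}{2}\right) + 112 = - \frac{55}{2} + 112 = \frac{169}{2}$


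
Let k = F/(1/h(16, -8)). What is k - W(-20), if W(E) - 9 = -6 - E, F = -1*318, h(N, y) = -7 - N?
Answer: 7291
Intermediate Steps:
F = -318
W(E) = 3 - E (W(E) = 9 + (-6 - E) = 3 - E)
k = 7314 (k = -318/(1/(-7 - 1*16)) = -318/(1/(-7 - 16)) = -318/(1/(-23)) = -318/(-1/23) = -318*(-23) = 7314)
k - W(-20) = 7314 - (3 - 1*(-20)) = 7314 - (3 + 20) = 7314 - 1*23 = 7314 - 23 = 7291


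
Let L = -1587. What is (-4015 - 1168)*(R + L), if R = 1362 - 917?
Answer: 5918986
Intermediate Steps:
R = 445
(-4015 - 1168)*(R + L) = (-4015 - 1168)*(445 - 1587) = -5183*(-1142) = 5918986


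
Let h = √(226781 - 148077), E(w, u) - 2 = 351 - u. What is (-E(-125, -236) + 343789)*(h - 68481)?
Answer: -23502679200 + 1372800*√4919 ≈ -2.3406e+10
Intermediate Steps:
E(w, u) = 353 - u (E(w, u) = 2 + (351 - u) = 353 - u)
h = 4*√4919 (h = √78704 = 4*√4919 ≈ 280.54)
(-E(-125, -236) + 343789)*(h - 68481) = (-(353 - 1*(-236)) + 343789)*(4*√4919 - 68481) = (-(353 + 236) + 343789)*(-68481 + 4*√4919) = (-1*589 + 343789)*(-68481 + 4*√4919) = (-589 + 343789)*(-68481 + 4*√4919) = 343200*(-68481 + 4*√4919) = -23502679200 + 1372800*√4919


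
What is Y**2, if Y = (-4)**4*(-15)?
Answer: 14745600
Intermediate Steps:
Y = -3840 (Y = 256*(-15) = -3840)
Y**2 = (-3840)**2 = 14745600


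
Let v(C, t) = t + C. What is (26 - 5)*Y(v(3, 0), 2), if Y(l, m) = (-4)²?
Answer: 336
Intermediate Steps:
v(C, t) = C + t
Y(l, m) = 16
(26 - 5)*Y(v(3, 0), 2) = (26 - 5)*16 = 21*16 = 336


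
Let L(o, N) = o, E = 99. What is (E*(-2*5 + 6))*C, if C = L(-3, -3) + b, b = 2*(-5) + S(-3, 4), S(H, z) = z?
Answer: 3564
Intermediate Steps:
b = -6 (b = 2*(-5) + 4 = -10 + 4 = -6)
C = -9 (C = -3 - 6 = -9)
(E*(-2*5 + 6))*C = (99*(-2*5 + 6))*(-9) = (99*(-10 + 6))*(-9) = (99*(-4))*(-9) = -396*(-9) = 3564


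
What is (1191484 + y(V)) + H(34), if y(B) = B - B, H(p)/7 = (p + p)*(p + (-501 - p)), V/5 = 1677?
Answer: 953008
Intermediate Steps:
V = 8385 (V = 5*1677 = 8385)
H(p) = -7014*p (H(p) = 7*((p + p)*(p + (-501 - p))) = 7*((2*p)*(-501)) = 7*(-1002*p) = -7014*p)
y(B) = 0
(1191484 + y(V)) + H(34) = (1191484 + 0) - 7014*34 = 1191484 - 238476 = 953008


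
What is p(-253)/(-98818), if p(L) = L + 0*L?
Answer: 253/98818 ≈ 0.0025603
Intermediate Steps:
p(L) = L (p(L) = L + 0 = L)
p(-253)/(-98818) = -253/(-98818) = -253*(-1/98818) = 253/98818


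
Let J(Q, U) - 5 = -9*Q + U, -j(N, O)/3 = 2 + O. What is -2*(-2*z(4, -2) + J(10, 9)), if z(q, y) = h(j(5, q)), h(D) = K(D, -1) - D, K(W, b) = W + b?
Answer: 148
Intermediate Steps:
j(N, O) = -6 - 3*O (j(N, O) = -3*(2 + O) = -6 - 3*O)
h(D) = -1 (h(D) = (D - 1) - D = (-1 + D) - D = -1)
J(Q, U) = 5 + U - 9*Q (J(Q, U) = 5 + (-9*Q + U) = 5 + (U - 9*Q) = 5 + U - 9*Q)
z(q, y) = -1
-2*(-2*z(4, -2) + J(10, 9)) = -2*(-2*(-1) + (5 + 9 - 9*10)) = -2*(2 + (5 + 9 - 90)) = -2*(2 - 76) = -2*(-74) = 148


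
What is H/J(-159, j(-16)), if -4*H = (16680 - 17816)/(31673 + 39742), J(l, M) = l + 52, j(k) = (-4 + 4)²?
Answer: -284/7641405 ≈ -3.7166e-5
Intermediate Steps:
j(k) = 0 (j(k) = 0² = 0)
J(l, M) = 52 + l
H = 284/71415 (H = -(16680 - 17816)/(4*(31673 + 39742)) = -(-284)/71415 = -¼*(-1136/71415) = 284/71415 ≈ 0.0039768)
H/J(-159, j(-16)) = 284/(71415*(52 - 159)) = (284/71415)/(-107) = (284/71415)*(-1/107) = -284/7641405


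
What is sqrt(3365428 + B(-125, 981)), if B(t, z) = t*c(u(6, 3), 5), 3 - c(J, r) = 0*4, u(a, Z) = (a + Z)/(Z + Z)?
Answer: sqrt(3365053) ≈ 1834.4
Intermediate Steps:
u(a, Z) = (Z + a)/(2*Z) (u(a, Z) = (Z + a)/((2*Z)) = (Z + a)*(1/(2*Z)) = (Z + a)/(2*Z))
c(J, r) = 3 (c(J, r) = 3 - 0*4 = 3 - 1*0 = 3 + 0 = 3)
B(t, z) = 3*t (B(t, z) = t*3 = 3*t)
sqrt(3365428 + B(-125, 981)) = sqrt(3365428 + 3*(-125)) = sqrt(3365428 - 375) = sqrt(3365053)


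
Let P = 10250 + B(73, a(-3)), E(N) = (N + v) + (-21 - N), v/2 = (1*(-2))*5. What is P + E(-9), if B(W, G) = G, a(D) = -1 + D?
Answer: 10205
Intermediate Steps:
v = -20 (v = 2*((1*(-2))*5) = 2*(-2*5) = 2*(-10) = -20)
E(N) = -41 (E(N) = (N - 20) + (-21 - N) = (-20 + N) + (-21 - N) = -41)
P = 10246 (P = 10250 + (-1 - 3) = 10250 - 4 = 10246)
P + E(-9) = 10246 - 41 = 10205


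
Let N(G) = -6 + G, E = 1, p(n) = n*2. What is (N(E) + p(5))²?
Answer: 25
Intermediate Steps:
p(n) = 2*n
(N(E) + p(5))² = ((-6 + 1) + 2*5)² = (-5 + 10)² = 5² = 25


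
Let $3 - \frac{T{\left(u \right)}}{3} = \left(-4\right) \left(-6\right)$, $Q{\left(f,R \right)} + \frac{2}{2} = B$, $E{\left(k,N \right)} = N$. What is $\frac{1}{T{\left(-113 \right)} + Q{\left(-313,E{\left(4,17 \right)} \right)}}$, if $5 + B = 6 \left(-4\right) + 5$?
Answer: $- \frac{1}{88} \approx -0.011364$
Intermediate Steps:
$B = -24$ ($B = -5 + \left(6 \left(-4\right) + 5\right) = -5 + \left(-24 + 5\right) = -5 - 19 = -24$)
$Q{\left(f,R \right)} = -25$ ($Q{\left(f,R \right)} = -1 - 24 = -25$)
$T{\left(u \right)} = -63$ ($T{\left(u \right)} = 9 - 3 \left(\left(-4\right) \left(-6\right)\right) = 9 - 72 = -63$)
$\frac{1}{T{\left(-113 \right)} + Q{\left(-313,E{\left(4,17 \right)} \right)}} = \frac{1}{-63 - 25} = \frac{1}{-88} = - \frac{1}{88}$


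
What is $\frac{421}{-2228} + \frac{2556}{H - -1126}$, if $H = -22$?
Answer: $\frac{54479}{25622} \approx 2.1263$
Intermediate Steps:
$\frac{421}{-2228} + \frac{2556}{H - -1126} = \frac{421}{-2228} + \frac{2556}{-22 - -1126} = 421 \left(- \frac{1}{2228}\right) + \frac{2556}{-22 + 1126} = - \frac{421}{2228} + \frac{2556}{1104} = - \frac{421}{2228} + 2556 \cdot \frac{1}{1104} = - \frac{421}{2228} + \frac{213}{92} = \frac{54479}{25622}$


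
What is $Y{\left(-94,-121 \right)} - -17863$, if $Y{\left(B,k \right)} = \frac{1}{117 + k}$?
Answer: $\frac{71451}{4} \approx 17863.0$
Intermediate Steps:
$Y{\left(-94,-121 \right)} - -17863 = \frac{1}{117 - 121} - -17863 = \frac{1}{-4} + 17863 = - \frac{1}{4} + 17863 = \frac{71451}{4}$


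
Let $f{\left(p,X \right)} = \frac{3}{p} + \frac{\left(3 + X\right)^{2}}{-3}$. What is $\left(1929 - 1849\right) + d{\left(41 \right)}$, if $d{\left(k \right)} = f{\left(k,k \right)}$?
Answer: $- \frac{69527}{123} \approx -565.26$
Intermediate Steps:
$f{\left(p,X \right)} = \frac{3}{p} - \frac{\left(3 + X\right)^{2}}{3}$ ($f{\left(p,X \right)} = \frac{3}{p} + \left(3 + X\right)^{2} \left(- \frac{1}{3}\right) = \frac{3}{p} - \frac{\left(3 + X\right)^{2}}{3}$)
$d{\left(k \right)} = \frac{3}{k} - \frac{\left(3 + k\right)^{2}}{3}$
$\left(1929 - 1849\right) + d{\left(41 \right)} = \left(1929 - 1849\right) + \left(\frac{3}{41} - \frac{\left(3 + 41\right)^{2}}{3}\right) = 80 + \left(3 \cdot \frac{1}{41} - \frac{44^{2}}{3}\right) = 80 + \left(\frac{3}{41} - \frac{1936}{3}\right) = 80 - \frac{79367}{123} = - \frac{69527}{123}$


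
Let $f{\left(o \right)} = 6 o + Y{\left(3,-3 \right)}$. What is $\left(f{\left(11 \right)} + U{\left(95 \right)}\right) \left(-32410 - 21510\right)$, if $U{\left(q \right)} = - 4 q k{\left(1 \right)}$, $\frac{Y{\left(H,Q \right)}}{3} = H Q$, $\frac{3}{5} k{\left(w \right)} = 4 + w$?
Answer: $\frac{505931360}{3} \approx 1.6864 \cdot 10^{8}$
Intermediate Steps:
$k{\left(w \right)} = \frac{20}{3} + \frac{5 w}{3}$ ($k{\left(w \right)} = \frac{5 \left(4 + w\right)}{3} = \frac{20}{3} + \frac{5 w}{3}$)
$Y{\left(H,Q \right)} = 3 H Q$
$U{\left(q \right)} = - \frac{100 q}{3}$ ($U{\left(q \right)} = - 4 q \left(\frac{20}{3} + \frac{5}{3} \cdot 1\right) = - 4 q \left(\frac{20}{3} + \frac{5}{3}\right) = - 4 q \frac{25}{3} = - \frac{100 q}{3}$)
$f{\left(o \right)} = -27 + 6 o$ ($f{\left(o \right)} = 6 o + 3 \cdot 3 \left(-3\right) = 6 o - 27 = -27 + 6 o$)
$\left(f{\left(11 \right)} + U{\left(95 \right)}\right) \left(-32410 - 21510\right) = \left(\left(-27 + 6 \cdot 11\right) - \frac{9500}{3}\right) \left(-32410 - 21510\right) = \left(\left(-27 + 66\right) - \frac{9500}{3}\right) \left(-53920\right) = \left(39 - \frac{9500}{3}\right) \left(-53920\right) = \left(- \frac{9383}{3}\right) \left(-53920\right) = \frac{505931360}{3}$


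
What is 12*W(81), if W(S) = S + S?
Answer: 1944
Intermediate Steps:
W(S) = 2*S
12*W(81) = 12*(2*81) = 12*162 = 1944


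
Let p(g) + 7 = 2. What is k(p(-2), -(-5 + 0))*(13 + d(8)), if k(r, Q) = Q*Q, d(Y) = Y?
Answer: 525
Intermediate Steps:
p(g) = -5 (p(g) = -7 + 2 = -5)
k(r, Q) = Q²
k(p(-2), -(-5 + 0))*(13 + d(8)) = (-(-5 + 0))²*(13 + 8) = (-1*(-5))²*21 = 5²*21 = 25*21 = 525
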